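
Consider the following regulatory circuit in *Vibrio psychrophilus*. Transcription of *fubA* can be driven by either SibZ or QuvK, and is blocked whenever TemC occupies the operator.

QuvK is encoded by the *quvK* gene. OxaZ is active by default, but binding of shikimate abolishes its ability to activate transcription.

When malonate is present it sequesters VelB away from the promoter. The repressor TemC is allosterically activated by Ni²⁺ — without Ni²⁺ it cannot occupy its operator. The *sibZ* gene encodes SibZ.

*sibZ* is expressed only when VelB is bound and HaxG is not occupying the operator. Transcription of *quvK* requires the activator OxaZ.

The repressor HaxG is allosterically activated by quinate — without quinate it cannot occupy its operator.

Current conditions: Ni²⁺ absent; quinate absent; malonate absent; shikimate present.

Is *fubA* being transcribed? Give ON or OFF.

ON

Quinate is absent, so HaxG is inactive.
Malonate is absent, so VelB is active.
No repressor is bound and VelB is active, so *sibZ* is transcribed.
So SibZ is produced and active.
Ni²⁺ is absent, so TemC is inactive.
Shikimate is present, so OxaZ is inactive.
Required activator OxaZ is absent, so *quvK* is not transcribed.
So QuvK is not produced.
Activator SibZ is present, so *fubA* is transcribed.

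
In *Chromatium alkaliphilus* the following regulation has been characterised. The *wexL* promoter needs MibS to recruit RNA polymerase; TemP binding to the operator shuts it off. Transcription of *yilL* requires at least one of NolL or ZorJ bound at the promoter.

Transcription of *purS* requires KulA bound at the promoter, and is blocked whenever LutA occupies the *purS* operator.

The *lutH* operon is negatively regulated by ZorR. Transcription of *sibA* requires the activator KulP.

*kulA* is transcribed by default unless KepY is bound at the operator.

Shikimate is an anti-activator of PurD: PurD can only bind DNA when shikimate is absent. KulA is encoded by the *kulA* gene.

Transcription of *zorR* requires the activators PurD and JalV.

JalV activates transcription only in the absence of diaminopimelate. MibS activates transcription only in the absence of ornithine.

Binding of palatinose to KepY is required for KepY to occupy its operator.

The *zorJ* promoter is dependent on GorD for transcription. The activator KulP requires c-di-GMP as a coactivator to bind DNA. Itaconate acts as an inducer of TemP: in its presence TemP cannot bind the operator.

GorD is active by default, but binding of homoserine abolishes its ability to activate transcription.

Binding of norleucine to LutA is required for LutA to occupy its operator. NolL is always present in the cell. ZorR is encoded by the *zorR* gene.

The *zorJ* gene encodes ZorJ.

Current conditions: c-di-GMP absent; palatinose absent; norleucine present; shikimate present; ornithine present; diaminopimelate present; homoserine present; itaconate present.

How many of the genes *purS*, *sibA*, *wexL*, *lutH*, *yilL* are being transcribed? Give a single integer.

2

Palatinose is absent, so KepY is inactive.
With no repressor bound, *kulA* is transcribed.
So KulA is produced and active.
Norleucine is present, so LutA is active.
With repressor LutA bound, *purS* is not transcribed.
→ *purS* is OFF.
c-di-GMP is absent, so KulP is inactive.
Required activator KulP is absent, so *sibA* is not transcribed.
→ *sibA* is OFF.
Itaconate is present, so TemP is inactive.
Ornithine is present, so MibS is inactive.
Required activator MibS is absent, so *wexL* is not transcribed.
→ *wexL* is OFF.
Shikimate is present, so PurD is inactive.
Diaminopimelate is present, so JalV is inactive.
Required activator PurD is absent, so *zorR* is not transcribed.
So ZorR is not produced.
With no repressor bound, *lutH* is transcribed.
→ *lutH* is ON.
NolL is produced constitutively and is active.
Homoserine is present, so GorD is inactive.
Required activator GorD is absent, so *zorJ* is not transcribed.
So ZorJ is not produced.
Activator NolL is present, so *yilL* is transcribed.
→ *yilL* is ON.
2 of the 5 genes are transcribed.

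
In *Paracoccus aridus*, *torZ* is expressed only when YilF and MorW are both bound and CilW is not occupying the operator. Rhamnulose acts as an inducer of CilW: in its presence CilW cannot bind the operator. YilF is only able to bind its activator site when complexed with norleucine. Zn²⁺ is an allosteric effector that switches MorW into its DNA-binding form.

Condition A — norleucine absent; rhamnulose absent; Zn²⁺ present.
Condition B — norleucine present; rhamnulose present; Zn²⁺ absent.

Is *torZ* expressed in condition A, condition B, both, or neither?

Condition A:
Norleucine is absent, so YilF is inactive.
Rhamnulose is absent, so CilW is active.
Zn²⁺ is present, so MorW is active.
With repressor CilW bound, *torZ* is not transcribed.
→ *torZ* is OFF in A.
Condition B:
Norleucine is present, so YilF is active.
Rhamnulose is present, so CilW is inactive.
Zn²⁺ is absent, so MorW is inactive.
Required activator MorW is absent, so *torZ* is not transcribed.
→ *torZ* is OFF in B.

neither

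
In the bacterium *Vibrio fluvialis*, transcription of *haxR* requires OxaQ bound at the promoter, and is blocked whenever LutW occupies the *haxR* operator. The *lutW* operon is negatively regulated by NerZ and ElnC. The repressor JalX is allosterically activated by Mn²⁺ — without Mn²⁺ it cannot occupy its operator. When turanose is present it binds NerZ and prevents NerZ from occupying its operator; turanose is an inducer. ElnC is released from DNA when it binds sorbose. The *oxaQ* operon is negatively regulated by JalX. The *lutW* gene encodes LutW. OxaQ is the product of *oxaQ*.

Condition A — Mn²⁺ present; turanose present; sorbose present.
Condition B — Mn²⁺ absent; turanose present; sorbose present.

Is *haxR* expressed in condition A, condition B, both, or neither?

Condition A:
Mn²⁺ is present, so JalX is active.
With repressor JalX bound, *oxaQ* is not transcribed.
So OxaQ is not produced.
Turanose is present, so NerZ is inactive.
Sorbose is present, so ElnC is inactive.
With no repressor bound, *lutW* is transcribed.
So LutW is produced and active.
With repressor LutW bound, *haxR* is not transcribed.
→ *haxR* is OFF in A.
Condition B:
Mn²⁺ is absent, so JalX is inactive.
With no repressor bound, *oxaQ* is transcribed.
So OxaQ is produced and active.
Turanose is present, so NerZ is inactive.
Sorbose is present, so ElnC is inactive.
With no repressor bound, *lutW* is transcribed.
So LutW is produced and active.
With repressor LutW bound, *haxR* is not transcribed.
→ *haxR* is OFF in B.

neither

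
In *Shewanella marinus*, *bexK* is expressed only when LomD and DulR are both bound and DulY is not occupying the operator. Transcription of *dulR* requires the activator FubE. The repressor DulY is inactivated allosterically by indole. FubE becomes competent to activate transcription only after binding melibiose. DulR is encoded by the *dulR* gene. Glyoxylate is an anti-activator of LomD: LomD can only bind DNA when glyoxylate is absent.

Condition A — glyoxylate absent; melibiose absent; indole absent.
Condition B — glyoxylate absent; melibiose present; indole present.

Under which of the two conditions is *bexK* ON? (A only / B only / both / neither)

Condition A:
Glyoxylate is absent, so LomD is active.
Melibiose is absent, so FubE is inactive.
Required activator FubE is absent, so *dulR* is not transcribed.
So DulR is not produced.
Indole is absent, so DulY is active.
With repressor DulY bound, *bexK* is not transcribed.
→ *bexK* is OFF in A.
Condition B:
Glyoxylate is absent, so LomD is active.
Melibiose is present, so FubE is active.
No repressor is bound and FubE is active, so *dulR* is transcribed.
So DulR is produced and active.
Indole is present, so DulY is inactive.
No repressor is bound and LomD and DulR are active, so *bexK* is transcribed.
→ *bexK* is ON in B.

B only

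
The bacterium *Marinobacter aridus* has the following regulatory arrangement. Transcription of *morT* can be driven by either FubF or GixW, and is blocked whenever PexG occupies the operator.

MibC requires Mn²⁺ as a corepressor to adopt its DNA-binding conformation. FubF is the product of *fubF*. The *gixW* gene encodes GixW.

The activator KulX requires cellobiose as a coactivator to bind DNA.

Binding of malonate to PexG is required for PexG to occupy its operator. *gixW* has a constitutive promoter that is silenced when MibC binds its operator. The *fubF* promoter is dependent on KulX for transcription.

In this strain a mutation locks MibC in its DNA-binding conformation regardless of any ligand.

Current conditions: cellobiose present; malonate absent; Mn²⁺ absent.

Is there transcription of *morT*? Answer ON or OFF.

Malonate is absent, so PexG is inactive.
Cellobiose is present, so KulX is active.
No repressor is bound and KulX is active, so *fubF* is transcribed.
So FubF is produced and active.
MibC is constitutively active in this strain.
With repressor MibC bound, *gixW* is not transcribed.
So GixW is not produced.
Activator FubF is present, so *morT* is transcribed.

ON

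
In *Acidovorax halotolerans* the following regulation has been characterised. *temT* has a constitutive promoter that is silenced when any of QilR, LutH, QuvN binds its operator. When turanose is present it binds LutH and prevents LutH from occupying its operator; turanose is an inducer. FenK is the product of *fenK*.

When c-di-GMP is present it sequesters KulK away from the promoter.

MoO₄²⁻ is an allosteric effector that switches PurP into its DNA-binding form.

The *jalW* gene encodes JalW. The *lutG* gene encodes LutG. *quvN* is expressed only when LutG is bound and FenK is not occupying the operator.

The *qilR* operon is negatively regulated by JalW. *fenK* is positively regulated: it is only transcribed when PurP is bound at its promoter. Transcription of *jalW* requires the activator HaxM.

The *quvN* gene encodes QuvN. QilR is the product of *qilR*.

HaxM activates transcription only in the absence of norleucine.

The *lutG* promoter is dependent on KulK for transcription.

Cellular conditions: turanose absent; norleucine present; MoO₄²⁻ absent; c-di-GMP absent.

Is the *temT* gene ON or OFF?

OFF

Norleucine is present, so HaxM is inactive.
Required activator HaxM is absent, so *jalW* is not transcribed.
So JalW is not produced.
With no repressor bound, *qilR* is transcribed.
So QilR is produced and active.
Turanose is absent, so LutH is active.
MoO₄²⁻ is absent, so PurP is inactive.
Required activator PurP is absent, so *fenK* is not transcribed.
So FenK is not produced.
c-di-GMP is absent, so KulK is active.
No repressor is bound and KulK is active, so *lutG* is transcribed.
So LutG is produced and active.
No repressor is bound and LutG is active, so *quvN* is transcribed.
So QuvN is produced and active.
With repressor QilR bound, *temT* is not transcribed.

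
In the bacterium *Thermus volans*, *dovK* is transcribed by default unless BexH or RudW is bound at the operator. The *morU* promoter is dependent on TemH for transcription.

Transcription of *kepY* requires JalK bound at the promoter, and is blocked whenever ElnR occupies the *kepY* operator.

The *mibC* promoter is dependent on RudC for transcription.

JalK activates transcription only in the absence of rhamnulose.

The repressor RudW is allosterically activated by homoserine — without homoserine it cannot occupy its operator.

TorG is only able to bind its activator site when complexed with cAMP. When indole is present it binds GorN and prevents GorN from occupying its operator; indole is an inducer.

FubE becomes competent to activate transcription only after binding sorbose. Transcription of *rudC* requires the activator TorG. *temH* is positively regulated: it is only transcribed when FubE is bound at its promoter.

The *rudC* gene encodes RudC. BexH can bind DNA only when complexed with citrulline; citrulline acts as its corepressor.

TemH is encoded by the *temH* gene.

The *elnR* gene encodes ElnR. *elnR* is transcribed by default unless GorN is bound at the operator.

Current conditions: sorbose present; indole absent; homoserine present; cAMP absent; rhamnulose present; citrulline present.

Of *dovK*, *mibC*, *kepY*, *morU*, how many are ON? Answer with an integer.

Citrulline is present, so BexH is active.
Homoserine is present, so RudW is active.
With repressor BexH bound, *dovK* is not transcribed.
→ *dovK* is OFF.
cAMP is absent, so TorG is inactive.
Required activator TorG is absent, so *rudC* is not transcribed.
So RudC is not produced.
Required activator RudC is absent, so *mibC* is not transcribed.
→ *mibC* is OFF.
Indole is absent, so GorN is active.
With repressor GorN bound, *elnR* is not transcribed.
So ElnR is not produced.
Rhamnulose is present, so JalK is inactive.
Required activator JalK is absent, so *kepY* is not transcribed.
→ *kepY* is OFF.
Sorbose is present, so FubE is active.
No repressor is bound and FubE is active, so *temH* is transcribed.
So TemH is produced and active.
No repressor is bound and TemH is active, so *morU* is transcribed.
→ *morU* is ON.
1 of the 4 genes is transcribed.

1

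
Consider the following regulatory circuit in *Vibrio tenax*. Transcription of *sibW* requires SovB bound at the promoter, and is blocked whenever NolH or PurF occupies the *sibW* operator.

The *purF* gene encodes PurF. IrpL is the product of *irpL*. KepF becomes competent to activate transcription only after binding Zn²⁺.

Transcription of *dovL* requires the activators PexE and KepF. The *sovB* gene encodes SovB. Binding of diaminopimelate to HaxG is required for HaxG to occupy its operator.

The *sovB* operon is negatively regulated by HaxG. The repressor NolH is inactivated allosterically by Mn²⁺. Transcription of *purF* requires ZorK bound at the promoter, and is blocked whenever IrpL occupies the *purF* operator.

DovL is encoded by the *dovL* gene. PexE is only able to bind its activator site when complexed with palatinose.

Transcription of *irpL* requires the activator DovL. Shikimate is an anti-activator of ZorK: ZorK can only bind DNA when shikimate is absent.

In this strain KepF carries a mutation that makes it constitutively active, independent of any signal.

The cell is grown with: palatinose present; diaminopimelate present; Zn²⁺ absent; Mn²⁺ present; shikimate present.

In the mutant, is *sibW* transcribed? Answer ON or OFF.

Mn²⁺ is present, so NolH is inactive.
Diaminopimelate is present, so HaxG is active.
With repressor HaxG bound, *sovB* is not transcribed.
So SovB is not produced.
Palatinose is present, so PexE is active.
KepF is constitutively active in this strain.
No repressor is bound and PexE and KepF are active, so *dovL* is transcribed.
So DovL is produced and active.
No repressor is bound and DovL is active, so *irpL* is transcribed.
So IrpL is produced and active.
Shikimate is present, so ZorK is inactive.
With repressor IrpL bound, *purF* is not transcribed.
So PurF is not produced.
Required activator SovB is absent, so *sibW* is not transcribed.

OFF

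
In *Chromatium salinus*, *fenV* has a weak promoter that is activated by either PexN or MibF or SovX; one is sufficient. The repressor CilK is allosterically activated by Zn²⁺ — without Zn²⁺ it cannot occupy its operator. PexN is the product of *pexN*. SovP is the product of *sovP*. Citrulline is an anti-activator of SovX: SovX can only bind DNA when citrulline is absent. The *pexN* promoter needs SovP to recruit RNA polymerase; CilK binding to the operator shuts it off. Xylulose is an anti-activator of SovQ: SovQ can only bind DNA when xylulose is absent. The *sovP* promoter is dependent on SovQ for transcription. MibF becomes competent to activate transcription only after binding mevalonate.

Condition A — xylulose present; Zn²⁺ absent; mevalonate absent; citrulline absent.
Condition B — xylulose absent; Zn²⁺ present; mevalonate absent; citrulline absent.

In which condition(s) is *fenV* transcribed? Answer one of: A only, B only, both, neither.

Condition A:
Xylulose is present, so SovQ is inactive.
Required activator SovQ is absent, so *sovP* is not transcribed.
So SovP is not produced.
Zn²⁺ is absent, so CilK is inactive.
Required activator SovP is absent, so *pexN* is not transcribed.
So PexN is not produced.
Mevalonate is absent, so MibF is inactive.
Citrulline is absent, so SovX is active.
Activator SovX is present, so *fenV* is transcribed.
→ *fenV* is ON in A.
Condition B:
Xylulose is absent, so SovQ is active.
No repressor is bound and SovQ is active, so *sovP* is transcribed.
So SovP is produced and active.
Zn²⁺ is present, so CilK is active.
With repressor CilK bound, *pexN* is not transcribed.
So PexN is not produced.
Mevalonate is absent, so MibF is inactive.
Citrulline is absent, so SovX is active.
Activator SovX is present, so *fenV* is transcribed.
→ *fenV* is ON in B.

both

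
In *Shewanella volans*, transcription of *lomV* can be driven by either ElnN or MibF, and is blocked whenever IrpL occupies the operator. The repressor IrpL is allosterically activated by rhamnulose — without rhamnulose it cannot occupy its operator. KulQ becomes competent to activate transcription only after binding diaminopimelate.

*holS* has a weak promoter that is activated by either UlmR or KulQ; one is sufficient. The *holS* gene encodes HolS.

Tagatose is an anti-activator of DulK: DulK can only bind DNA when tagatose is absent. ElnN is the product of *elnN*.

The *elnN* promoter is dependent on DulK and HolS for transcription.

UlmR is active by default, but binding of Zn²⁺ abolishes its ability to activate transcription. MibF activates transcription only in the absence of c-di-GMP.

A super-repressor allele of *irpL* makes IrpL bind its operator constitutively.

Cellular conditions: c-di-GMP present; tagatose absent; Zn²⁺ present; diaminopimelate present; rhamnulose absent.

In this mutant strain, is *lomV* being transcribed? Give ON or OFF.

OFF

Tagatose is absent, so DulK is active.
Zn²⁺ is present, so UlmR is inactive.
Diaminopimelate is present, so KulQ is active.
Activator KulQ is present, so *holS* is transcribed.
So HolS is produced and active.
No repressor is bound and DulK and HolS are active, so *elnN* is transcribed.
So ElnN is produced and active.
c-di-GMP is present, so MibF is inactive.
IrpL is constitutively active in this strain.
With repressor IrpL bound, *lomV* is not transcribed.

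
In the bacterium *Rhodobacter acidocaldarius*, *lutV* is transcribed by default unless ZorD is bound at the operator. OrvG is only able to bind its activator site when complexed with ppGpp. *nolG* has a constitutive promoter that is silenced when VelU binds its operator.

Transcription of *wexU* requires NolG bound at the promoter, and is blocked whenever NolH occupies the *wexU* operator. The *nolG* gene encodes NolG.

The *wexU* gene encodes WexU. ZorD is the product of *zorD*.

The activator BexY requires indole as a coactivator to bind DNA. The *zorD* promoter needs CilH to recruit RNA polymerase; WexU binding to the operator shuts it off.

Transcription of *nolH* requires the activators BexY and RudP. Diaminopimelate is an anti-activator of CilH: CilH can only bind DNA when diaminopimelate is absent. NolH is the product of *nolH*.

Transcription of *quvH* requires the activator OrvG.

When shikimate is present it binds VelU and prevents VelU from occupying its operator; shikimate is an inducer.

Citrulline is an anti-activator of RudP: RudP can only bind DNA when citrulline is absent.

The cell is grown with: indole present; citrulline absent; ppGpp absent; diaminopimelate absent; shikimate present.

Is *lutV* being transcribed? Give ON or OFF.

OFF

Indole is present, so BexY is active.
Citrulline is absent, so RudP is active.
No repressor is bound and BexY and RudP are active, so *nolH* is transcribed.
So NolH is produced and active.
Shikimate is present, so VelU is inactive.
With no repressor bound, *nolG* is transcribed.
So NolG is produced and active.
With repressor NolH bound, *wexU* is not transcribed.
So WexU is not produced.
Diaminopimelate is absent, so CilH is active.
No repressor is bound and CilH is active, so *zorD* is transcribed.
So ZorD is produced and active.
With repressor ZorD bound, *lutV* is not transcribed.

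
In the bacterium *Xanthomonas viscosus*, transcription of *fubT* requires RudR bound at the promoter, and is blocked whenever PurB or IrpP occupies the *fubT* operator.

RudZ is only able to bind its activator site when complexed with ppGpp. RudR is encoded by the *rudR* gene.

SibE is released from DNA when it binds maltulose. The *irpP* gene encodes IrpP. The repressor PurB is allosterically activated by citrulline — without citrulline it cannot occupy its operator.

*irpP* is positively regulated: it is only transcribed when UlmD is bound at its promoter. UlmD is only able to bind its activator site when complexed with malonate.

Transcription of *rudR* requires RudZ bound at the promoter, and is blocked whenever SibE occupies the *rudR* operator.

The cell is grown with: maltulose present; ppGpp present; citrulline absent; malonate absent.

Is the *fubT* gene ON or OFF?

Maltulose is present, so SibE is inactive.
ppGpp is present, so RudZ is active.
No repressor is bound and RudZ is active, so *rudR* is transcribed.
So RudR is produced and active.
Citrulline is absent, so PurB is inactive.
Malonate is absent, so UlmD is inactive.
Required activator UlmD is absent, so *irpP* is not transcribed.
So IrpP is not produced.
No repressor is bound and RudR is active, so *fubT* is transcribed.

ON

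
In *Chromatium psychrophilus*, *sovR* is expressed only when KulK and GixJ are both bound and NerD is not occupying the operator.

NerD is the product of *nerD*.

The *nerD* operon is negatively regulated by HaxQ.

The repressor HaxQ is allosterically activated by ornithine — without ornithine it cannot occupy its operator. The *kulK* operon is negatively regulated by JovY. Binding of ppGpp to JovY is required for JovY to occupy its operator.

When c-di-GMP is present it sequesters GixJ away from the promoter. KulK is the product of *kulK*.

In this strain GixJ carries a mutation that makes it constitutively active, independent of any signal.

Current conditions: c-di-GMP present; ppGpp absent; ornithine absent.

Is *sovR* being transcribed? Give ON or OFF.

OFF

Ornithine is absent, so HaxQ is inactive.
With no repressor bound, *nerD* is transcribed.
So NerD is produced and active.
ppGpp is absent, so JovY is inactive.
With no repressor bound, *kulK* is transcribed.
So KulK is produced and active.
GixJ is constitutively active in this strain.
With repressor NerD bound, *sovR* is not transcribed.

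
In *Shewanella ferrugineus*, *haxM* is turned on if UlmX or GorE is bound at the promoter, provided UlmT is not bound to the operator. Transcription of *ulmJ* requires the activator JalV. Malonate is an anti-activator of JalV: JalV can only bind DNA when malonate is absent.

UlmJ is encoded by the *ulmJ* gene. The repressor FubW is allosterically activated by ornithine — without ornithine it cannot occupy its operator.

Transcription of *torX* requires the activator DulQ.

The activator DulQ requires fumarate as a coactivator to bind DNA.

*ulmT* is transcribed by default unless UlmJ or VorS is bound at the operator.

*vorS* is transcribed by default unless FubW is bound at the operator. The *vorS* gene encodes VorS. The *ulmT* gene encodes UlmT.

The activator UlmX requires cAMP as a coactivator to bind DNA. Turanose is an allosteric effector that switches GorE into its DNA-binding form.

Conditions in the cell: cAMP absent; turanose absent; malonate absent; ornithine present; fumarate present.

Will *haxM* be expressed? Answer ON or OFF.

OFF

cAMP is absent, so UlmX is inactive.
Turanose is absent, so GorE is inactive.
Malonate is absent, so JalV is active.
No repressor is bound and JalV is active, so *ulmJ* is transcribed.
So UlmJ is produced and active.
Ornithine is present, so FubW is active.
With repressor FubW bound, *vorS* is not transcribed.
So VorS is not produced.
With repressor UlmJ bound, *ulmT* is not transcribed.
So UlmT is not produced.
No activator is available at the *haxM* promoter, so *haxM* is not transcribed.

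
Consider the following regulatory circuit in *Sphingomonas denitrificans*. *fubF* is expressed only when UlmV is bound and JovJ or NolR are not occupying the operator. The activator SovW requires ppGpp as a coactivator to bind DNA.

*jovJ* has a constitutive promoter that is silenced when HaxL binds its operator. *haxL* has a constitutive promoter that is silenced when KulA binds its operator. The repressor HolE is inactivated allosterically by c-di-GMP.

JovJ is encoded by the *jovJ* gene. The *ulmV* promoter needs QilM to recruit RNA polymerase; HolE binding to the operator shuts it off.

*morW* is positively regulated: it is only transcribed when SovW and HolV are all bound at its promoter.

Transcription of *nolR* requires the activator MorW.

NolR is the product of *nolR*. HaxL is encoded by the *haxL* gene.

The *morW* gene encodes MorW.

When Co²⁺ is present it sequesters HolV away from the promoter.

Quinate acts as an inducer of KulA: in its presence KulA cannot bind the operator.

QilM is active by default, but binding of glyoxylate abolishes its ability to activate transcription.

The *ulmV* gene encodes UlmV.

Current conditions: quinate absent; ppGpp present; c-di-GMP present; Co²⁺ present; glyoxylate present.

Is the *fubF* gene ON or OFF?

Quinate is absent, so KulA is active.
With repressor KulA bound, *haxL* is not transcribed.
So HaxL is not produced.
With no repressor bound, *jovJ* is transcribed.
So JovJ is produced and active.
Glyoxylate is present, so QilM is inactive.
c-di-GMP is present, so HolE is inactive.
Required activator QilM is absent, so *ulmV* is not transcribed.
So UlmV is not produced.
ppGpp is present, so SovW is active.
Co²⁺ is present, so HolV is inactive.
Required activator HolV is absent, so *morW* is not transcribed.
So MorW is not produced.
Required activator MorW is absent, so *nolR* is not transcribed.
So NolR is not produced.
With repressor JovJ bound, *fubF* is not transcribed.

OFF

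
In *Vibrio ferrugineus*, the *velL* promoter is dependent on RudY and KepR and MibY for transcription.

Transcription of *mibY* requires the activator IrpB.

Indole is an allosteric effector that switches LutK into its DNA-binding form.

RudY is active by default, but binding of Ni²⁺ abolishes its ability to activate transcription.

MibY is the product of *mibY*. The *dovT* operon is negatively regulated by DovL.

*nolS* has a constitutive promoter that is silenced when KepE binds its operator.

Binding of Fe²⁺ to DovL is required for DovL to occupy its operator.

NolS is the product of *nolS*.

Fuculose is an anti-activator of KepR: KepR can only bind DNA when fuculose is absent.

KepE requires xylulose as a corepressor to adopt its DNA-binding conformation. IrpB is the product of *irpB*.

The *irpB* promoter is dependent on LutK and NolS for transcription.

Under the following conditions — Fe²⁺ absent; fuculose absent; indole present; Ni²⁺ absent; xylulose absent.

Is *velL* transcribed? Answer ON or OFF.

ON

Ni²⁺ is absent, so RudY is active.
Fuculose is absent, so KepR is active.
Indole is present, so LutK is active.
Xylulose is absent, so KepE is inactive.
With no repressor bound, *nolS* is transcribed.
So NolS is produced and active.
No repressor is bound and LutK and NolS are active, so *irpB* is transcribed.
So IrpB is produced and active.
No repressor is bound and IrpB is active, so *mibY* is transcribed.
So MibY is produced and active.
No repressor is bound and RudY and KepR and MibY are active, so *velL* is transcribed.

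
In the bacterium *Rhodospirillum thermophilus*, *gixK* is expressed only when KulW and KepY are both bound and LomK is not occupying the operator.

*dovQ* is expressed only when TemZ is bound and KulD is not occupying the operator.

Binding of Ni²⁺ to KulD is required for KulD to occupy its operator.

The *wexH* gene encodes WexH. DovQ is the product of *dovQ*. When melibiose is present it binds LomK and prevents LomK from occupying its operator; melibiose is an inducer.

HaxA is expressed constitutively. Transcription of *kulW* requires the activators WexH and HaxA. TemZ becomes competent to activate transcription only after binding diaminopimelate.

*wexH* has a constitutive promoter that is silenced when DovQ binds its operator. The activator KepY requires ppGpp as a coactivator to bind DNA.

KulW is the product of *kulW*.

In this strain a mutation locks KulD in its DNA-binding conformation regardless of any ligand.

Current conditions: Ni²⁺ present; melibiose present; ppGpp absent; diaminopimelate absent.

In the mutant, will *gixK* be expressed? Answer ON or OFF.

KulD is constitutively active in this strain.
Diaminopimelate is absent, so TemZ is inactive.
With repressor KulD bound, *dovQ* is not transcribed.
So DovQ is not produced.
With no repressor bound, *wexH* is transcribed.
So WexH is produced and active.
HaxA is produced constitutively and is active.
No repressor is bound and WexH and HaxA are active, so *kulW* is transcribed.
So KulW is produced and active.
ppGpp is absent, so KepY is inactive.
Melibiose is present, so LomK is inactive.
Required activator KepY is absent, so *gixK* is not transcribed.

OFF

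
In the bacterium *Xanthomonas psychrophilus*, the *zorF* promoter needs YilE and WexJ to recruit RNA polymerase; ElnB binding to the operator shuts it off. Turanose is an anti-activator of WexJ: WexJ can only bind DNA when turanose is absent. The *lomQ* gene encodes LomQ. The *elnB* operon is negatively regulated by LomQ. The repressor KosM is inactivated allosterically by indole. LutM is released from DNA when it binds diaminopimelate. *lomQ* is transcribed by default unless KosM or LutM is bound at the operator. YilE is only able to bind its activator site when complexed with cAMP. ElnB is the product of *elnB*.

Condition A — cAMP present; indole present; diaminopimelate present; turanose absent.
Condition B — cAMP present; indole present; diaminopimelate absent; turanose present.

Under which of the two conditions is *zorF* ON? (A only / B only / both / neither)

Condition A:
cAMP is present, so YilE is active.
Indole is present, so KosM is inactive.
Diaminopimelate is present, so LutM is inactive.
With no repressor bound, *lomQ* is transcribed.
So LomQ is produced and active.
With repressor LomQ bound, *elnB* is not transcribed.
So ElnB is not produced.
Turanose is absent, so WexJ is active.
No repressor is bound and YilE and WexJ are active, so *zorF* is transcribed.
→ *zorF* is ON in A.
Condition B:
cAMP is present, so YilE is active.
Indole is present, so KosM is inactive.
Diaminopimelate is absent, so LutM is active.
With repressor LutM bound, *lomQ* is not transcribed.
So LomQ is not produced.
With no repressor bound, *elnB* is transcribed.
So ElnB is produced and active.
Turanose is present, so WexJ is inactive.
With repressor ElnB bound, *zorF* is not transcribed.
→ *zorF* is OFF in B.

A only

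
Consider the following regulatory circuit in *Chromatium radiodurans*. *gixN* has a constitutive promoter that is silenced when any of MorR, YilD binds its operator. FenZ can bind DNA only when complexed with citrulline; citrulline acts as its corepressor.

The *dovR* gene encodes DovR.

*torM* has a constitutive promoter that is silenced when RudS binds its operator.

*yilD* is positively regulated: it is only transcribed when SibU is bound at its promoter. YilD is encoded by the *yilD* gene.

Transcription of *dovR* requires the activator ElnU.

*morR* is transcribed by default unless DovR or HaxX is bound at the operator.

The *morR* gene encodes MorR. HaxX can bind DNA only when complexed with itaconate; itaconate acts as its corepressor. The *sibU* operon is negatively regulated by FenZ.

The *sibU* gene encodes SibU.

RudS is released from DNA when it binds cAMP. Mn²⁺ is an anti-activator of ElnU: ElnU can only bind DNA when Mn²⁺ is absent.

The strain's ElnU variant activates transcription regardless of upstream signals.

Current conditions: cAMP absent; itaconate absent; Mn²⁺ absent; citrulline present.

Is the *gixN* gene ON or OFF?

ON

ElnU is constitutively active in this strain.
No repressor is bound and ElnU is active, so *dovR* is transcribed.
So DovR is produced and active.
Itaconate is absent, so HaxX is inactive.
With repressor DovR bound, *morR* is not transcribed.
So MorR is not produced.
Citrulline is present, so FenZ is active.
With repressor FenZ bound, *sibU* is not transcribed.
So SibU is not produced.
Required activator SibU is absent, so *yilD* is not transcribed.
So YilD is not produced.
With no repressor bound, *gixN* is transcribed.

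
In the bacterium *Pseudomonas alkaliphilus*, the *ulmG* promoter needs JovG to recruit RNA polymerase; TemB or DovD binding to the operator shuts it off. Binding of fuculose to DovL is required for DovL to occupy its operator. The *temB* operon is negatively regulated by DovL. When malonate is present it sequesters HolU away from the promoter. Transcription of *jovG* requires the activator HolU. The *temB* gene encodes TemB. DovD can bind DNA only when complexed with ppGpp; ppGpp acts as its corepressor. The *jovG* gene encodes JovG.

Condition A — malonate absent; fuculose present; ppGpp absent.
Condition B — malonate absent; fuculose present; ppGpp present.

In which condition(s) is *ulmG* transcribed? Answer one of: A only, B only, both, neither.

Condition A:
Malonate is absent, so HolU is active.
No repressor is bound and HolU is active, so *jovG* is transcribed.
So JovG is produced and active.
Fuculose is present, so DovL is active.
With repressor DovL bound, *temB* is not transcribed.
So TemB is not produced.
ppGpp is absent, so DovD is inactive.
No repressor is bound and JovG is active, so *ulmG* is transcribed.
→ *ulmG* is ON in A.
Condition B:
Malonate is absent, so HolU is active.
No repressor is bound and HolU is active, so *jovG* is transcribed.
So JovG is produced and active.
Fuculose is present, so DovL is active.
With repressor DovL bound, *temB* is not transcribed.
So TemB is not produced.
ppGpp is present, so DovD is active.
With repressor DovD bound, *ulmG* is not transcribed.
→ *ulmG* is OFF in B.

A only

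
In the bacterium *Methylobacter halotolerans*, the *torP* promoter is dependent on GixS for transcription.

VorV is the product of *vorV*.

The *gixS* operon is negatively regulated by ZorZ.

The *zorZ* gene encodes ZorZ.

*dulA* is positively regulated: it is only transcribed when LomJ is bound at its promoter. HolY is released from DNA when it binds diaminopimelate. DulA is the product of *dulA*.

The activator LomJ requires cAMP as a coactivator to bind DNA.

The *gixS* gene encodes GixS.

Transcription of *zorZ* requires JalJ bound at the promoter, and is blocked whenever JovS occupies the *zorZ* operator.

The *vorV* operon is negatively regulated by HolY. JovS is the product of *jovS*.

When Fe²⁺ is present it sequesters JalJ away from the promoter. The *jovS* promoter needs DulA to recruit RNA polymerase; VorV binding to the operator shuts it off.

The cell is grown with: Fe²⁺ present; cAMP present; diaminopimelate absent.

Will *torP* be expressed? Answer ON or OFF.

ON

Diaminopimelate is absent, so HolY is active.
With repressor HolY bound, *vorV* is not transcribed.
So VorV is not produced.
cAMP is present, so LomJ is active.
No repressor is bound and LomJ is active, so *dulA* is transcribed.
So DulA is produced and active.
No repressor is bound and DulA is active, so *jovS* is transcribed.
So JovS is produced and active.
Fe²⁺ is present, so JalJ is inactive.
With repressor JovS bound, *zorZ* is not transcribed.
So ZorZ is not produced.
With no repressor bound, *gixS* is transcribed.
So GixS is produced and active.
No repressor is bound and GixS is active, so *torP* is transcribed.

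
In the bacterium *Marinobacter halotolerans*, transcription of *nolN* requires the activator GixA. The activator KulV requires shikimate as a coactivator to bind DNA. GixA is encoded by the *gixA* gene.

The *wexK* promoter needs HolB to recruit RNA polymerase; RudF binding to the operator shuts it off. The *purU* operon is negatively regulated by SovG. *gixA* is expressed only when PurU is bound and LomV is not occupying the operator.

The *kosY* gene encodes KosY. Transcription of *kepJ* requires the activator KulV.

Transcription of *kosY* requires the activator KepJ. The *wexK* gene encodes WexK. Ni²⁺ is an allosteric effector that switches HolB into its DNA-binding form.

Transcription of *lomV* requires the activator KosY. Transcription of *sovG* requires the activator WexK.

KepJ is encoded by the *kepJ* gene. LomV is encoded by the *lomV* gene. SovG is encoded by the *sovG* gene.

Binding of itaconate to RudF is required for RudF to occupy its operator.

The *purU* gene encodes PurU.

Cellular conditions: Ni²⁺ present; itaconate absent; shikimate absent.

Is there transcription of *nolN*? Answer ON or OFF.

OFF

Itaconate is absent, so RudF is inactive.
Ni²⁺ is present, so HolB is active.
No repressor is bound and HolB is active, so *wexK* is transcribed.
So WexK is produced and active.
No repressor is bound and WexK is active, so *sovG* is transcribed.
So SovG is produced and active.
With repressor SovG bound, *purU* is not transcribed.
So PurU is not produced.
Shikimate is absent, so KulV is inactive.
Required activator KulV is absent, so *kepJ* is not transcribed.
So KepJ is not produced.
Required activator KepJ is absent, so *kosY* is not transcribed.
So KosY is not produced.
Required activator KosY is absent, so *lomV* is not transcribed.
So LomV is not produced.
Required activator PurU is absent, so *gixA* is not transcribed.
So GixA is not produced.
Required activator GixA is absent, so *nolN* is not transcribed.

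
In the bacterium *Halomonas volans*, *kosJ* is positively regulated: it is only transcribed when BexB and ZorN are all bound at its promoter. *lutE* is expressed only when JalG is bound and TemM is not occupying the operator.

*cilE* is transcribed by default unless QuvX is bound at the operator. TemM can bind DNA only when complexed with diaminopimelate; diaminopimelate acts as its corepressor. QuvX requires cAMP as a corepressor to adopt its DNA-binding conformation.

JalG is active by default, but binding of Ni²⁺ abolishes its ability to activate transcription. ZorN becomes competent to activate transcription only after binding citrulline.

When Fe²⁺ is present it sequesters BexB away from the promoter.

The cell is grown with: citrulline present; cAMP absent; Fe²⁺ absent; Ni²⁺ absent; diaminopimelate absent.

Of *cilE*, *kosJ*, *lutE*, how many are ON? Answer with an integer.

3

cAMP is absent, so QuvX is inactive.
With no repressor bound, *cilE* is transcribed.
→ *cilE* is ON.
Fe²⁺ is absent, so BexB is active.
Citrulline is present, so ZorN is active.
No repressor is bound and BexB and ZorN are active, so *kosJ* is transcribed.
→ *kosJ* is ON.
Ni²⁺ is absent, so JalG is active.
Diaminopimelate is absent, so TemM is inactive.
No repressor is bound and JalG is active, so *lutE* is transcribed.
→ *lutE* is ON.
3 of the 3 genes are transcribed.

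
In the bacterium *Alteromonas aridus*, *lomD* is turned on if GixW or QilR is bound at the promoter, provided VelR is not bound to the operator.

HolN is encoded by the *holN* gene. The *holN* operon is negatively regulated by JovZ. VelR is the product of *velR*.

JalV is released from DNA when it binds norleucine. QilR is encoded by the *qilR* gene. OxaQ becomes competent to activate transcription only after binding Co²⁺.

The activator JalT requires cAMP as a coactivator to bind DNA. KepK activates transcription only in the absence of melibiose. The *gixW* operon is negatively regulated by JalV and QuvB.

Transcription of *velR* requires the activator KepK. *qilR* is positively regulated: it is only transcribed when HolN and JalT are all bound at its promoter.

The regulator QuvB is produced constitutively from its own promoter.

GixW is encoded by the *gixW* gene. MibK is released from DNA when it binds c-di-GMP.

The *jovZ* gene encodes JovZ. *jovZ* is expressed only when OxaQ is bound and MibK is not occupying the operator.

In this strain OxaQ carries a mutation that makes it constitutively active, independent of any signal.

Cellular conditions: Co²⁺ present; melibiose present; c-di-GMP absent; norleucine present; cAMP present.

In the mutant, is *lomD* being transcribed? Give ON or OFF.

Norleucine is present, so JalV is inactive.
QuvB is produced constitutively and is active.
With repressor QuvB bound, *gixW* is not transcribed.
So GixW is not produced.
Melibiose is present, so KepK is inactive.
Required activator KepK is absent, so *velR* is not transcribed.
So VelR is not produced.
c-di-GMP is absent, so MibK is active.
OxaQ is constitutively active in this strain.
With repressor MibK bound, *jovZ* is not transcribed.
So JovZ is not produced.
With no repressor bound, *holN* is transcribed.
So HolN is produced and active.
cAMP is present, so JalT is active.
No repressor is bound and HolN and JalT are active, so *qilR* is transcribed.
So QilR is produced and active.
Activator QilR is present, so *lomD* is transcribed.

ON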